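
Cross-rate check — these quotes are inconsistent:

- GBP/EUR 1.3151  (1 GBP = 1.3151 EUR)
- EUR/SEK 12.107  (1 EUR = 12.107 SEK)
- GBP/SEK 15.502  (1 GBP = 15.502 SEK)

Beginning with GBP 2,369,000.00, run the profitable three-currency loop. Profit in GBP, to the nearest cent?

Profitable loop is GBP → EUR → SEK → GBP:
GBP 2,369,000.00 × 1.3151 = EUR 3,115,471.90
EUR 3,115,471.90 × 12.107 = SEK 37,719,018.29
SEK 37,719,018.29 ÷ 15.502 = GBP 2,433,171.09
Profit = GBP 2,433,171.09 − GBP 2,369,000.00

Profit: GBP 64,171.09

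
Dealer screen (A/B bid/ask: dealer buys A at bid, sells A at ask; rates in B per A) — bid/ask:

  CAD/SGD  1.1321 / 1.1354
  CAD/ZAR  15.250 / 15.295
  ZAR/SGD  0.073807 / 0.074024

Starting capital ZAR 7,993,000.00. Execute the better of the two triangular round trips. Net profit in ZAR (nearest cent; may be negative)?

Best loop ZAR → CAD → SGD → ZAR:
ZAR 7,993,000.00 ÷ 15.295 (buy CAD at ask) = CAD 522,589.08
CAD 522,589.08 × 1.1321 (sell CAD at bid) = SGD 591,623.10
SGD 591,623.10 ÷ 0.074024 (buy ZAR at ask) = ZAR 7,992,314.64

Net result: ZAR -685.36 (no profitable arbitrage after spreads)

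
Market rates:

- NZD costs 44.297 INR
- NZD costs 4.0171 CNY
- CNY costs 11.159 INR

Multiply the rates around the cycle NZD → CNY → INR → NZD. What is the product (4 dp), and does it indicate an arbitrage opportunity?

Around NZD → CNY → INR → NZD: 1 × 4.0171 × 11.159 ÷ 44.297 = 1.011961
Product > 1; profitable direction is NZD → CNY → INR → NZD.

1.0120 (arbitrage exists)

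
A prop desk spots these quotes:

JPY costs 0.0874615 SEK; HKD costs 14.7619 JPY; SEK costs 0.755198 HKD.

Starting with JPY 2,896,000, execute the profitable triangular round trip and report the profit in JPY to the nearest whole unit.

Profit: JPY 74,151

Profitable loop is JPY → HKD → SEK → JPY:
JPY 2,896,000 ÷ 14.7619 = HKD 196,180.71
HKD 196,180.71 ÷ 0.755198 = SEK 259,773.87
SEK 259,773.87 ÷ 0.0874615 = JPY 2,970,151
Profit = JPY 2,970,151 − JPY 2,896,000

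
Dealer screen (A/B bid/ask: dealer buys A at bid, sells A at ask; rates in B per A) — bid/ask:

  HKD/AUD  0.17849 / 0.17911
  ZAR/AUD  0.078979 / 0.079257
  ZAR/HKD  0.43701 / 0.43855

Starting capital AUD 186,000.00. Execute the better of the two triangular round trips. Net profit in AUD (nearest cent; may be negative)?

Best loop AUD → HKD → ZAR → AUD:
AUD 186,000.00 ÷ 0.17911 (buy HKD at ask) = HKD 1,038,467.98
HKD 1,038,467.98 ÷ 0.43855 (buy ZAR at ask) = ZAR 2,367,958.00
ZAR 2,367,958.00 × 0.078979 (sell ZAR at bid) = AUD 187,018.95

Net profit: AUD 1,018.95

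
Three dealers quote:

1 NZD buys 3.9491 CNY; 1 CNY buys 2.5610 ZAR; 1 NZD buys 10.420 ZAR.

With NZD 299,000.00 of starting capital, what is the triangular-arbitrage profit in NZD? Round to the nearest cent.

Profit: NZD 9,057.08

Profitable loop is NZD → ZAR → CNY → NZD:
NZD 299,000.00 × 10.420 = ZAR 3,115,580.00
ZAR 3,115,580.00 ÷ 2.5610 = CNY 1,216,548.22
CNY 1,216,548.22 ÷ 3.9491 = NZD 308,057.08
Profit = NZD 308,057.08 − NZD 299,000.00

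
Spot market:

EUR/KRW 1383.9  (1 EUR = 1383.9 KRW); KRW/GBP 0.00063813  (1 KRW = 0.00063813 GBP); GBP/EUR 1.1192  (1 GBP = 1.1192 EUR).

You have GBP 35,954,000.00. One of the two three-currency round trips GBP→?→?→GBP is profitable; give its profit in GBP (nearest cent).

Profitable loop is GBP → KRW → EUR → GBP:
GBP 35,954,000.00 ÷ 0.00063813 = KRW 56,342,751,477
KRW 56,342,751,477 ÷ 1383.9 = EUR 40,713,022.24
EUR 40,713,022.24 ÷ 1.1192 = GBP 36,376,896.21
Profit = GBP 36,376,896.21 − GBP 35,954,000.00

Profit: GBP 422,896.21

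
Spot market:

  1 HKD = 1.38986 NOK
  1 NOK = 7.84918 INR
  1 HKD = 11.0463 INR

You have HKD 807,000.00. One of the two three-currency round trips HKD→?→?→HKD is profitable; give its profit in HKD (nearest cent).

Profit: HKD 10,137.28

Profitable loop is HKD → INR → NOK → HKD:
HKD 807,000.00 × 11.0463 = INR 8,914,364.10
INR 8,914,364.10 ÷ 7.84918 = NOK 1,135,706.42
NOK 1,135,706.42 ÷ 1.38986 = HKD 817,137.28
Profit = HKD 817,137.28 − HKD 807,000.00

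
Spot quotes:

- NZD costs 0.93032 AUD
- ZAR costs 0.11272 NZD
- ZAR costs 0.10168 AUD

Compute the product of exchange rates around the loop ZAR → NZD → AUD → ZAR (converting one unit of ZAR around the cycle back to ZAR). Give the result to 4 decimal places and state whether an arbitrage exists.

1.0313 (arbitrage exists)

Around ZAR → NZD → AUD → ZAR: 1 × 0.11272 × 0.93032 ÷ 0.10168 = 1.031330
Product > 1; profitable direction is ZAR → NZD → AUD → ZAR.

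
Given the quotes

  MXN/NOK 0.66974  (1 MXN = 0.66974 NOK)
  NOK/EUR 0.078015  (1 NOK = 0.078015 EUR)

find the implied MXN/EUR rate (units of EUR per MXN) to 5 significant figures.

1 MXN × 0.66974 = 0.66974 NOK
0.66974 NOK × 0.078015 = 0.0522498 EUR

MXN/EUR = 0.052250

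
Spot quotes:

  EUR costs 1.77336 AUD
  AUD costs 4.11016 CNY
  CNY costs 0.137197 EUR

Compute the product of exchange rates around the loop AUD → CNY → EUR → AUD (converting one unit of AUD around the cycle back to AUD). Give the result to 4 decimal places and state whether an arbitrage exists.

1.0000 (no arbitrage)

Around AUD → CNY → EUR → AUD: 1 × 4.11016 × 0.137197 × 1.77336 = 1.000001
Product ≈ 1 (deviation 0.000%, within rounding noise).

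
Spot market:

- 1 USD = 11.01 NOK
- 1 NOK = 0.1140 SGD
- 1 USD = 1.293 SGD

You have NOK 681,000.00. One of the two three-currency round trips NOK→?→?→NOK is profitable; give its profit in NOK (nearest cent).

Profit: NOK 20,541.66

Profitable loop is NOK → USD → SGD → NOK:
NOK 681,000.00 ÷ 11.01 = USD 61,852.86
USD 61,852.86 × 1.293 = SGD 79,975.75
SGD 79,975.75 ÷ 0.1140 = NOK 701,541.66
Profit = NOK 701,541.66 − NOK 681,000.00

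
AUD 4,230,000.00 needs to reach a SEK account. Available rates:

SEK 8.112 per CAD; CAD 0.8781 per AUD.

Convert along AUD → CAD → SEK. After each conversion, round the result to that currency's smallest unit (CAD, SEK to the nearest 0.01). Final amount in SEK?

SEK 30,130,912.66

AUD 4,230,000.00 × 0.8781 = CAD 3,714,363.00
CAD 3,714,363.00 × 8.112 = SEK 30,130,912.66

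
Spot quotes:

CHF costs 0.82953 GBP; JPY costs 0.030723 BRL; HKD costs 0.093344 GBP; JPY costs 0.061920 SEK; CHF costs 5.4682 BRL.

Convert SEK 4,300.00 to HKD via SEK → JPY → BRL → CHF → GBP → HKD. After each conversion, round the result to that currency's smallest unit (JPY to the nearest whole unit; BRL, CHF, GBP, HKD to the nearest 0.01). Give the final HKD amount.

SEK 4,300.00 ÷ 0.061920 = JPY 69,444
JPY 69,444 × 0.030723 = BRL 2,133.53
BRL 2,133.53 ÷ 5.4682 = CHF 390.17
CHF 390.17 × 0.82953 = GBP 323.66
GBP 323.66 ÷ 0.093344 = HKD 3,467.39

HKD 3,467.39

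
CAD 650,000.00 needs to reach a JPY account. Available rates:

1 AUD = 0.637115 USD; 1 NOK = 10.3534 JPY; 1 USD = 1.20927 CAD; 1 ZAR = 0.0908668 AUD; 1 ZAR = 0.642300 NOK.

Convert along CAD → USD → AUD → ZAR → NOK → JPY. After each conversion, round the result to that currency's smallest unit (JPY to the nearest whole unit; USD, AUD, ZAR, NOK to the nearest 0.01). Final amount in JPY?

JPY 61,743,029

CAD 650,000.00 ÷ 1.20927 = USD 537,514.37
USD 537,514.37 ÷ 0.637115 = AUD 843,669.31
AUD 843,669.31 ÷ 0.0908668 = ZAR 9,284,681.64
ZAR 9,284,681.64 × 0.642300 = NOK 5,963,551.02
NOK 5,963,551.02 × 10.3534 = JPY 61,743,029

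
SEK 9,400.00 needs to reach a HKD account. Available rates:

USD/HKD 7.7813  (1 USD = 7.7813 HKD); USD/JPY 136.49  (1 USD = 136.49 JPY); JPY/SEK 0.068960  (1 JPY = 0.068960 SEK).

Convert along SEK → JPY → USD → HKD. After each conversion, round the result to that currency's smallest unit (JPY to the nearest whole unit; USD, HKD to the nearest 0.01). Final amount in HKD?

HKD 7,771.11

SEK 9,400.00 ÷ 0.068960 = JPY 136,311
JPY 136,311 ÷ 136.49 = USD 998.69
USD 998.69 × 7.7813 = HKD 7,771.11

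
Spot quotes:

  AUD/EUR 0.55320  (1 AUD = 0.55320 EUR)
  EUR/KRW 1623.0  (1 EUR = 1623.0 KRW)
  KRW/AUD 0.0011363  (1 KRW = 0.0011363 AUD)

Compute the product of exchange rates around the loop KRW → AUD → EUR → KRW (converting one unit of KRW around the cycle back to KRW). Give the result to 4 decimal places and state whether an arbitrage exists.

Around KRW → AUD → EUR → KRW: 1 × 0.0011363 × 0.55320 × 1623.0 = 1.020220
Product > 1; profitable direction is KRW → AUD → EUR → KRW.

1.0202 (arbitrage exists)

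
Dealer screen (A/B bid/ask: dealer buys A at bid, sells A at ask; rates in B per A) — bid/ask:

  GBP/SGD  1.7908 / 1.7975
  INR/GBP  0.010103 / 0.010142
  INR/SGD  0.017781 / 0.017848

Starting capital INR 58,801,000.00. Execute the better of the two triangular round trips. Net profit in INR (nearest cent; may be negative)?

Best loop INR → GBP → SGD → INR:
INR 58,801,000.00 × 0.010103 (sell INR at bid) = GBP 594,066.50
GBP 594,066.50 × 1.7908 (sell GBP at bid) = SGD 1,063,854.29
SGD 1,063,854.29 ÷ 0.017848 (buy INR at ask) = INR 59,606,358.90

Net profit: INR 805,358.90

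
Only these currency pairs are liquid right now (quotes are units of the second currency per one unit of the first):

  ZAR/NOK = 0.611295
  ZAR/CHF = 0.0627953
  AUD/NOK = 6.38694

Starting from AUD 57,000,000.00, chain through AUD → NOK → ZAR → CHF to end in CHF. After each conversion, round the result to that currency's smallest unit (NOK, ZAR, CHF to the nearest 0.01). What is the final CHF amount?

AUD 57,000,000.00 × 6.38694 = NOK 364,055,580.00
NOK 364,055,580.00 ÷ 0.611295 = ZAR 595,548,106.89
ZAR 595,548,106.89 × 0.0627953 = CHF 37,397,622.04

CHF 37,397,622.04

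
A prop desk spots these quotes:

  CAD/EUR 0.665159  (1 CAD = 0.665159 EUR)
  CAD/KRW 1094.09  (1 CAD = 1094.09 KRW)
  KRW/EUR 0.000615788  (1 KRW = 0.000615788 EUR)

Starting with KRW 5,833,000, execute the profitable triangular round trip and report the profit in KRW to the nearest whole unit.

Profit: KRW 75,140

Profitable loop is KRW → EUR → CAD → KRW:
KRW 5,833,000 × 0.000615788 = EUR 3,591.89
EUR 3,591.89 ÷ 0.665159 = CAD 5,400.05
CAD 5,400.05 × 1094.09 = KRW 5,908,140
Profit = KRW 5,908,140 − KRW 5,833,000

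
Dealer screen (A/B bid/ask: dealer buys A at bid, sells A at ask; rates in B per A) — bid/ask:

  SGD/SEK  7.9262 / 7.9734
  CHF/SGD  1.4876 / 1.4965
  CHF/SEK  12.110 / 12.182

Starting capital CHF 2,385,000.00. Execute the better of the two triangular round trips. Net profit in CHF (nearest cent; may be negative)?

Net profit: CHF 35,539.94

Best loop CHF → SEK → SGD → CHF:
CHF 2,385,000.00 × 12.110 (sell CHF at bid) = SEK 28,882,350.00
SEK 28,882,350.00 ÷ 7.9734 (buy SGD at ask) = SGD 3,622,338.02
SGD 3,622,338.02 ÷ 1.4965 (buy CHF at ask) = CHF 2,420,539.94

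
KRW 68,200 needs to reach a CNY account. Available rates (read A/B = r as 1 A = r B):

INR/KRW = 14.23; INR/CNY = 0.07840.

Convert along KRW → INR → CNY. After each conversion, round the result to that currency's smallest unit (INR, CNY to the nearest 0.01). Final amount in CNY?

KRW 68,200 ÷ 14.23 = INR 4,792.69
INR 4,792.69 × 0.07840 = CNY 375.75

CNY 375.75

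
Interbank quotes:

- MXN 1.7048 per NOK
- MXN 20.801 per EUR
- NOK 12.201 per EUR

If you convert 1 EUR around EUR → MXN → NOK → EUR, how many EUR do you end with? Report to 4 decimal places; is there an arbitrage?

1.0000 (no arbitrage)

Around EUR → MXN → NOK → EUR: 1 × 20.801 ÷ 1.7048 ÷ 12.201 = 1.000035
Product ≈ 1 (deviation 0.004%, within rounding noise).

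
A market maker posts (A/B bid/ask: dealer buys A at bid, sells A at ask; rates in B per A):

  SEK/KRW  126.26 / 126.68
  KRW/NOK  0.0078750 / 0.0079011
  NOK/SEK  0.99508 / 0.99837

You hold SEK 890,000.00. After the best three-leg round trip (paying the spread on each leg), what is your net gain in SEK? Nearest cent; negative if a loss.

Best loop SEK → NOK → KRW → SEK:
SEK 890,000.00 ÷ 0.99837 (buy NOK at ask) = NOK 891,453.07
NOK 891,453.07 ÷ 0.0079011 (buy KRW at ask) = KRW 112,826,451
KRW 112,826,451 ÷ 126.68 (buy SEK at ask) = SEK 890,641.38

Net profit: SEK 641.38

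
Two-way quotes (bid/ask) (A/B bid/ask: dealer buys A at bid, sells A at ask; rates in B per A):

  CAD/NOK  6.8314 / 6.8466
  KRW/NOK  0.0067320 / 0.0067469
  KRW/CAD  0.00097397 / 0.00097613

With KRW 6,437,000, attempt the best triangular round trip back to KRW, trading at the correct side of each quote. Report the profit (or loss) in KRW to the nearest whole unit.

Net profit: KRW 47,030

Best loop KRW → NOK → CAD → KRW:
KRW 6,437,000 × 0.0067320 (sell KRW at bid) = NOK 43,333.88
NOK 43,333.88 ÷ 6.8466 (buy CAD at ask) = CAD 6,329.26
CAD 6,329.26 ÷ 0.00097613 (buy KRW at ask) = KRW 6,484,030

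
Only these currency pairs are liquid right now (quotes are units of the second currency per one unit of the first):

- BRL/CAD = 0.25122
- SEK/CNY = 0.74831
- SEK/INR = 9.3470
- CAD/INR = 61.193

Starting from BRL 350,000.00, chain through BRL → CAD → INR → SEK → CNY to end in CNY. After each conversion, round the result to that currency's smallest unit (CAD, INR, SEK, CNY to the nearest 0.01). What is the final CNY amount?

CNY 430,757.95

BRL 350,000.00 × 0.25122 = CAD 87,927.00
CAD 87,927.00 × 61.193 = INR 5,380,516.91
INR 5,380,516.91 ÷ 9.3470 = SEK 575,641.05
SEK 575,641.05 × 0.74831 = CNY 430,757.95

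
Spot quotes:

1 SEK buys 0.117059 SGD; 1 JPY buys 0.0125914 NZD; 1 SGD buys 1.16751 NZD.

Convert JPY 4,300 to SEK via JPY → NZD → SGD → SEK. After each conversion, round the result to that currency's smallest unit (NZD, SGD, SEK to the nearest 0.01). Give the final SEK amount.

JPY 4,300 × 0.0125914 = NZD 54.14
NZD 54.14 ÷ 1.16751 = SGD 46.37
SGD 46.37 ÷ 0.117059 = SEK 396.13

SEK 396.13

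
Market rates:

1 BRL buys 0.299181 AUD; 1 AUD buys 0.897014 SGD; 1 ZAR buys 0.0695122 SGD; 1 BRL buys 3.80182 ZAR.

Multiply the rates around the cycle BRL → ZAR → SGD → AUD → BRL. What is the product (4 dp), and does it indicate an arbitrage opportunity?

0.9847 (arbitrage exists)

Around BRL → ZAR → SGD → AUD → BRL: 1 × 3.80182 × 0.0695122 ÷ 0.897014 ÷ 0.299181 = 0.984735
Product < 1; profitable direction is BRL → AUD → SGD → ZAR → BRL.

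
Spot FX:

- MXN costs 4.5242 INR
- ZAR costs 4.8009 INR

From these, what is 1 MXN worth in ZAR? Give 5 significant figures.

1 MXN × 4.5242 = 4.5242 INR
4.5242 INR ÷ 4.8009 = 0.942365 ZAR

MXN/ZAR = 0.94236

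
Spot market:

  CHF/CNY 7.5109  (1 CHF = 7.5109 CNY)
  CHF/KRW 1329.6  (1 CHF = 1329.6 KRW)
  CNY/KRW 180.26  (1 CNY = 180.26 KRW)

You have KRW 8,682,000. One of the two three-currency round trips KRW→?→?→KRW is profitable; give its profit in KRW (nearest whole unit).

Profit: KRW 158,771

Profitable loop is KRW → CHF → CNY → KRW:
KRW 8,682,000 ÷ 1329.6 = CHF 6,529.78
CHF 6,529.78 × 7.5109 = CNY 49,044.55
CNY 49,044.55 × 180.26 = KRW 8,840,771
Profit = KRW 8,840,771 − KRW 8,682,000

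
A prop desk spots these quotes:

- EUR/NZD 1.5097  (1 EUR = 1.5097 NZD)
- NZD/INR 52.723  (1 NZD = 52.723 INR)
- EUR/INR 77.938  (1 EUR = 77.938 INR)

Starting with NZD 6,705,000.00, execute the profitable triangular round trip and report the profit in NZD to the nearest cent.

Profit: NZD 142,630.13

Profitable loop is NZD → INR → EUR → NZD:
NZD 6,705,000.00 × 52.723 = INR 353,507,715.00
INR 353,507,715.00 ÷ 77.938 = EUR 4,535,755.54
EUR 4,535,755.54 × 1.5097 = NZD 6,847,630.13
Profit = NZD 6,847,630.13 − NZD 6,705,000.00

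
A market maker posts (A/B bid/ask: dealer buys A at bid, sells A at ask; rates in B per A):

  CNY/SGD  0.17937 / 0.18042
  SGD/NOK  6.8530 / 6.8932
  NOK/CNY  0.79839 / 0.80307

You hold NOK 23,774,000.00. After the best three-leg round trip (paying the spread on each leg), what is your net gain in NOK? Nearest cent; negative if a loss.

Best loop NOK → SGD → CNY → NOK:
NOK 23,774,000.00 ÷ 6.8932 (buy SGD at ask) = SGD 3,448,906.17
SGD 3,448,906.17 ÷ 0.18042 (buy CNY at ask) = CNY 19,115,985.86
CNY 19,115,985.86 ÷ 0.80307 (buy NOK at ask) = NOK 23,803,635.87

Net profit: NOK 29,635.87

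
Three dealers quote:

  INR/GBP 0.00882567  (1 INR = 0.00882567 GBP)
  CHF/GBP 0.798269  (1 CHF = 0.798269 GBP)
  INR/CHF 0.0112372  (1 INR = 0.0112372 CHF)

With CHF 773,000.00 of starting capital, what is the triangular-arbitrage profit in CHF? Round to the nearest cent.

Profitable loop is CHF → GBP → INR → CHF:
CHF 773,000.00 × 0.798269 = GBP 617,061.94
GBP 617,061.94 ÷ 0.00882567 = INR 69,916,724.40
INR 69,916,724.40 × 0.0112372 = CHF 785,668.22
Profit = CHF 785,668.22 − CHF 773,000.00

Profit: CHF 12,668.22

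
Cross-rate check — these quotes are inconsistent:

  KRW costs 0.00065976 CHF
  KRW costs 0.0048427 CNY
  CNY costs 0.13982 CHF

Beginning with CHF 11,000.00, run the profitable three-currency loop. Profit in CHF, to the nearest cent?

Profit: CHF 289.21

Profitable loop is CHF → KRW → CNY → CHF:
CHF 11,000.00 ÷ 0.00065976 = KRW 16,672,729
KRW 16,672,729 × 0.0048427 = CNY 80,741.03
CNY 80,741.03 × 0.13982 = CHF 11,289.21
Profit = CHF 11,289.21 − CHF 11,000.00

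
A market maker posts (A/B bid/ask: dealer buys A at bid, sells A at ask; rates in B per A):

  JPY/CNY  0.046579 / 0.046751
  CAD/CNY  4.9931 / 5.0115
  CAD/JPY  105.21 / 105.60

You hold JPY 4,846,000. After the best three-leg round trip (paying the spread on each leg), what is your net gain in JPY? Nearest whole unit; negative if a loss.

Net profit: JPY 55,160

Best loop JPY → CAD → CNY → JPY:
JPY 4,846,000 ÷ 105.60 (buy CAD at ask) = CAD 45,890.15
CAD 45,890.15 × 4.9931 (sell CAD at bid) = CNY 229,134.12
CNY 229,134.12 ÷ 0.046751 (buy JPY at ask) = JPY 4,901,160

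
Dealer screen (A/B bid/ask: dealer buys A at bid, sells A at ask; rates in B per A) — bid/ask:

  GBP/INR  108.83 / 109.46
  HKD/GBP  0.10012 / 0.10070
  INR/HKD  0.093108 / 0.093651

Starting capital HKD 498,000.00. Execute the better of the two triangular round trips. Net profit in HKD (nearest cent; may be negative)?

Best loop HKD → GBP → INR → HKD:
HKD 498,000.00 × 0.10012 (sell HKD at bid) = GBP 49,859.76
GBP 49,859.76 × 108.83 (sell GBP at bid) = INR 5,426,237.68
INR 5,426,237.68 × 0.093108 (sell INR at bid) = HKD 505,226.14

Net profit: HKD 7,226.14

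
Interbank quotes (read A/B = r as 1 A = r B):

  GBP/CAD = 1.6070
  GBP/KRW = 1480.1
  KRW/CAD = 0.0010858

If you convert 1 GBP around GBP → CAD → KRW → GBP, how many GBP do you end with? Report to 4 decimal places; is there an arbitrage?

Around GBP → CAD → KRW → GBP: 1 × 1.6070 ÷ 0.0010858 ÷ 1480.1 = 0.999942
Product ≈ 1 (deviation 0.006%, within rounding noise).

0.9999 (no arbitrage)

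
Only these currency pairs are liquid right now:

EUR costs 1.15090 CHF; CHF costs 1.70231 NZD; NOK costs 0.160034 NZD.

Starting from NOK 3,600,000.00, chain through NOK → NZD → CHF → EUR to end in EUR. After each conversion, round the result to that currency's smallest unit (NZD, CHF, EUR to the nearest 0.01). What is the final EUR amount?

NOK 3,600,000.00 × 0.160034 = NZD 576,122.40
NZD 576,122.40 ÷ 1.70231 = CHF 338,435.66
CHF 338,435.66 ÷ 1.15090 = EUR 294,061.74

EUR 294,061.74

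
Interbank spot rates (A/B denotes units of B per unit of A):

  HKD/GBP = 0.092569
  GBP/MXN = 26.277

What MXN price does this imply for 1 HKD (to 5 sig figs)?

1 HKD × 0.092569 = 0.092569 GBP
0.092569 GBP × 26.277 = 2.43244 MXN

HKD/MXN = 2.4324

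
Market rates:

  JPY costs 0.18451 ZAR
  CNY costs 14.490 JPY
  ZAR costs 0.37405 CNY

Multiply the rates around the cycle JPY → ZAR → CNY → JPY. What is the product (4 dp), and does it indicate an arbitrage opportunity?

Around JPY → ZAR → CNY → JPY: 1 × 0.18451 × 0.37405 × 14.490 = 1.000041
Product ≈ 1 (deviation 0.004%, within rounding noise).

1.0000 (no arbitrage)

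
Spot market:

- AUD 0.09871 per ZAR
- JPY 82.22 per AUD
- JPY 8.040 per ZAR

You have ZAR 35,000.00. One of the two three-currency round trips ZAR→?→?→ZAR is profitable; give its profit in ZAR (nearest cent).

Profitable loop is ZAR → AUD → JPY → ZAR:
ZAR 35,000.00 × 0.09871 = AUD 3,454.85
AUD 3,454.85 × 82.22 = JPY 284,058
JPY 284,058 ÷ 8.040 = ZAR 35,330.57
Profit = ZAR 35,330.57 − ZAR 35,000.00

Profit: ZAR 330.57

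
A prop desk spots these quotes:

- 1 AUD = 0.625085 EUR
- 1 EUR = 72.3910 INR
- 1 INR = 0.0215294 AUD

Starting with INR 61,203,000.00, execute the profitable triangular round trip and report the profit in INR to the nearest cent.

Profit: INR 1,619,777.09

Profitable loop is INR → EUR → AUD → INR:
INR 61,203,000.00 ÷ 72.3910 = EUR 845,450.40
EUR 845,450.40 ÷ 0.625085 = AUD 1,352,536.70
AUD 1,352,536.70 ÷ 0.0215294 = INR 62,822,777.09
Profit = INR 62,822,777.09 − INR 61,203,000.00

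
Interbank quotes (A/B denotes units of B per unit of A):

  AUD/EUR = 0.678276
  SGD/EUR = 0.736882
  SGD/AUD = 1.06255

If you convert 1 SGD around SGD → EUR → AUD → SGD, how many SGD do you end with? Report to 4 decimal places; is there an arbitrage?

1.0225 (arbitrage exists)

Around SGD → EUR → AUD → SGD: 1 × 0.736882 ÷ 0.678276 ÷ 1.06255 = 1.022450
Product > 1; profitable direction is SGD → EUR → AUD → SGD.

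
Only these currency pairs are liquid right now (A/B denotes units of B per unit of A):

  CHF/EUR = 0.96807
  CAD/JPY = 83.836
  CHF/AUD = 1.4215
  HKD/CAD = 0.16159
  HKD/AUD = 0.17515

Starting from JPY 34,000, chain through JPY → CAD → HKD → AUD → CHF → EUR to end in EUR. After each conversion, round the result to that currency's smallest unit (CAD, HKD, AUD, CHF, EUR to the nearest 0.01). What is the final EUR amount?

EUR 299.37

JPY 34,000 ÷ 83.836 = CAD 405.55
CAD 405.55 ÷ 0.16159 = HKD 2,509.75
HKD 2,509.75 × 0.17515 = AUD 439.58
AUD 439.58 ÷ 1.4215 = CHF 309.24
CHF 309.24 × 0.96807 = EUR 299.37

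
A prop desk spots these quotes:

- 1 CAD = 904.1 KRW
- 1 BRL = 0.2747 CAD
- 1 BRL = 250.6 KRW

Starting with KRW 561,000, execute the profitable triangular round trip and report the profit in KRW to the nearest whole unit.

Profit: KRW 5,068

Profitable loop is KRW → CAD → BRL → KRW:
KRW 561,000 ÷ 904.1 = CAD 620.51
CAD 620.51 ÷ 0.2747 = BRL 2,258.85
BRL 2,258.85 × 250.6 = KRW 566,068
Profit = KRW 566,068 − KRW 561,000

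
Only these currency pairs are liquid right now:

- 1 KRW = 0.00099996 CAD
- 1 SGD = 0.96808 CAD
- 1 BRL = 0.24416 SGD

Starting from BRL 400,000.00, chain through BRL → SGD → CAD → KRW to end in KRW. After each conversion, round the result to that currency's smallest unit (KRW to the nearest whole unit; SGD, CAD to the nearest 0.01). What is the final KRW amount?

KRW 94,550,352

BRL 400,000.00 × 0.24416 = SGD 97,664.00
SGD 97,664.00 × 0.96808 = CAD 94,546.57
CAD 94,546.57 ÷ 0.00099996 = KRW 94,550,352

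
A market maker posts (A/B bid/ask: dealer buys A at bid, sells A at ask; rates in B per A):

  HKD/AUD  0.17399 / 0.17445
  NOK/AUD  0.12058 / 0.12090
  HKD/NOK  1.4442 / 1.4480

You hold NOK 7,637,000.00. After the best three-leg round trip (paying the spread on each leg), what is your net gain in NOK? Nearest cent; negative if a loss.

Best loop NOK → AUD → HKD → NOK:
NOK 7,637,000.00 × 0.12058 (sell NOK at bid) = AUD 920,869.46
AUD 920,869.46 ÷ 0.17445 (buy HKD at ask) = HKD 5,278,701.40
HKD 5,278,701.40 × 1.4442 (sell HKD at bid) = NOK 7,623,500.57

Net result: NOK -13,499.43 (no profitable arbitrage after spreads)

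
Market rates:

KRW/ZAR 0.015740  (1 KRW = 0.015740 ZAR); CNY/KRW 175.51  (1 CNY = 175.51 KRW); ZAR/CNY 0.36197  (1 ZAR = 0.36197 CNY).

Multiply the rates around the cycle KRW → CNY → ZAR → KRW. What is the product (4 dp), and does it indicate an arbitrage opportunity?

Around KRW → CNY → ZAR → KRW: 1 ÷ 175.51 ÷ 0.36197 ÷ 0.015740 = 1.000048
Product ≈ 1 (deviation 0.005%, within rounding noise).

1.0000 (no arbitrage)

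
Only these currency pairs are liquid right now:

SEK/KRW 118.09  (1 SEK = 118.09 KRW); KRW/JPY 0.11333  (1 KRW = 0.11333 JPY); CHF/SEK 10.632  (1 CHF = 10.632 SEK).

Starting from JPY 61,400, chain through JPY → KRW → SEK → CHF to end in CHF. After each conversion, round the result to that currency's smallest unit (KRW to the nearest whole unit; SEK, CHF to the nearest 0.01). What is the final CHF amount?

CHF 431.52

JPY 61,400 ÷ 0.11333 = KRW 541,781
KRW 541,781 ÷ 118.09 = SEK 4,587.87
SEK 4,587.87 ÷ 10.632 = CHF 431.52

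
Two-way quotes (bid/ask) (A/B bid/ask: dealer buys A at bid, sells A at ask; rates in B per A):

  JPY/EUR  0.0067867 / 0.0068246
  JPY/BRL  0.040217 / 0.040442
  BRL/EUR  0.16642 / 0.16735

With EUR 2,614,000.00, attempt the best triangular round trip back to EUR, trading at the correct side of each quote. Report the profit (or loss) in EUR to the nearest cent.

Best loop EUR → BRL → JPY → EUR:
EUR 2,614,000.00 ÷ 0.16735 (buy BRL at ask) = BRL 15,619,958.17
BRL 15,619,958.17 ÷ 0.040442 (buy JPY at ask) = JPY 386,231,101
JPY 386,231,101 × 0.0067867 (sell JPY at bid) = EUR 2,621,234.61

Net profit: EUR 7,234.61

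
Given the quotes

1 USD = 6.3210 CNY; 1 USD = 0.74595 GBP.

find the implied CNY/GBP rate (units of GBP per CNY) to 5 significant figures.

CNY/GBP = 0.11801

1 CNY ÷ 6.3210 = 0.158203 USD
0.158203 USD × 0.74595 = 0.118011 GBP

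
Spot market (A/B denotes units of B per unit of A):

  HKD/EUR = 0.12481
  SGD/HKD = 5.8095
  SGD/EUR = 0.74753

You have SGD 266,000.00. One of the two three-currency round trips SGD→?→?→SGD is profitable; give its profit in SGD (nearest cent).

Profitable loop is SGD → EUR → HKD → SGD:
SGD 266,000.00 × 0.74753 = EUR 198,842.98
EUR 198,842.98 ÷ 0.12481 = HKD 1,593,165.45
HKD 1,593,165.45 ÷ 5.8095 = SGD 274,234.52
Profit = SGD 274,234.52 − SGD 266,000.00

Profit: SGD 8,234.52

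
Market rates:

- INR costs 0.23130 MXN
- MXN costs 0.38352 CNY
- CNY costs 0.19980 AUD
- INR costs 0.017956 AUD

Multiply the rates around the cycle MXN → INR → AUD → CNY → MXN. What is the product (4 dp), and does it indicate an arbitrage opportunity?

1.0131 (arbitrage exists)

Around MXN → INR → AUD → CNY → MXN: 1 ÷ 0.23130 × 0.017956 ÷ 0.19980 ÷ 0.38352 = 1.013096
Product > 1; profitable direction is MXN → INR → AUD → CNY → MXN.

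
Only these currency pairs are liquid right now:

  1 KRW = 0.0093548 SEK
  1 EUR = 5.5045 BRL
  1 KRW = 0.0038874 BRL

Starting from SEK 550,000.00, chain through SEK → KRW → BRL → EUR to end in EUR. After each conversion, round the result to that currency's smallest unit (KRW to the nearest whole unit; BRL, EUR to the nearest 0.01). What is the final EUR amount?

SEK 550,000.00 ÷ 0.0093548 = KRW 58,793,347
KRW 58,793,347 × 0.0038874 = BRL 228,553.26
BRL 228,553.26 ÷ 5.5045 = EUR 41,521.17

EUR 41,521.17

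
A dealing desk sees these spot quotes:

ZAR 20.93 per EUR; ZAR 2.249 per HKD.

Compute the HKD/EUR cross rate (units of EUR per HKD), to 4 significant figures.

1 HKD × 2.249 = 2.249 ZAR
2.249 ZAR ÷ 20.93 = 0.107453 EUR

HKD/EUR = 0.1075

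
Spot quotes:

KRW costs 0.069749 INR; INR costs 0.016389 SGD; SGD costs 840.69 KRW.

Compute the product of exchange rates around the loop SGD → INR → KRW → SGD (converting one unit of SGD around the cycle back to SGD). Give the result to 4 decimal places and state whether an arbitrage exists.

Around SGD → INR → KRW → SGD: 1 ÷ 0.016389 ÷ 0.069749 ÷ 840.69 = 1.040576
Product > 1; profitable direction is SGD → INR → KRW → SGD.

1.0406 (arbitrage exists)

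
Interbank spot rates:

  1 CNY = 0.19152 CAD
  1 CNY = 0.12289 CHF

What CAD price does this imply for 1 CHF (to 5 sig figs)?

1 CHF ÷ 0.12289 = 8.13736 CNY
8.13736 CNY × 0.19152 = 1.55847 CAD

CHF/CAD = 1.5585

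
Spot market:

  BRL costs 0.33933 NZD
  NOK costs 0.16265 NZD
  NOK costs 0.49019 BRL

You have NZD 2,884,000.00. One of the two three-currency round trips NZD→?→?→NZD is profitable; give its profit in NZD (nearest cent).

Profit: NZD 65,360.73

Profitable loop is NZD → NOK → BRL → NZD:
NZD 2,884,000.00 ÷ 0.16265 = NOK 17,731,324.93
NOK 17,731,324.93 × 0.49019 = BRL 8,691,718.17
BRL 8,691,718.17 × 0.33933 = NZD 2,949,360.73
Profit = NZD 2,949,360.73 − NZD 2,884,000.00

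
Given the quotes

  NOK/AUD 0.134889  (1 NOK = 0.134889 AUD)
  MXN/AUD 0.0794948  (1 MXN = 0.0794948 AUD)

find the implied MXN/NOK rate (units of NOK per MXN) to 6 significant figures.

MXN/NOK = 0.589335

1 MXN × 0.0794948 = 0.0794948 AUD
0.0794948 AUD ÷ 0.134889 = 0.589335 NOK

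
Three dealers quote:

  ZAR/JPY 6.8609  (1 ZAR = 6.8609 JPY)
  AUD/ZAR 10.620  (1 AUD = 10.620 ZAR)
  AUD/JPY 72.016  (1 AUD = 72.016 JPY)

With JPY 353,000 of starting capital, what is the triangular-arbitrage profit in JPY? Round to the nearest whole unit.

Profitable loop is JPY → AUD → ZAR → JPY:
JPY 353,000 ÷ 72.016 = AUD 4,901.69
AUD 4,901.69 × 10.620 = ZAR 52,055.93
ZAR 52,055.93 × 6.8609 = JPY 357,151
Profit = JPY 357,151 − JPY 353,000

Profit: JPY 4,151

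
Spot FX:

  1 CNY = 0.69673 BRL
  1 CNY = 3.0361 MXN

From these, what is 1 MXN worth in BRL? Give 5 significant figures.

1 MXN ÷ 3.0361 = 0.32937 CNY
0.32937 CNY × 0.69673 = 0.229482 BRL

MXN/BRL = 0.22948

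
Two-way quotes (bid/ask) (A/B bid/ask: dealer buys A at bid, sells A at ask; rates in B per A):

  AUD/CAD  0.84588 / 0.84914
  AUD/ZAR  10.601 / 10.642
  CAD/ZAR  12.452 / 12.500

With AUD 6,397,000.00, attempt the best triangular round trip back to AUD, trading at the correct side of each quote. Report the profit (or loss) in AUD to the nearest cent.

Best loop AUD → ZAR → CAD → AUD:
AUD 6,397,000.00 × 10.601 (sell AUD at bid) = ZAR 67,814,597.00
ZAR 67,814,597.00 ÷ 12.500 (buy CAD at ask) = CAD 5,425,167.76
CAD 5,425,167.76 ÷ 0.84914 (buy AUD at ask) = AUD 6,389,014.49

Net result: AUD -7,985.51 (no profitable arbitrage after spreads)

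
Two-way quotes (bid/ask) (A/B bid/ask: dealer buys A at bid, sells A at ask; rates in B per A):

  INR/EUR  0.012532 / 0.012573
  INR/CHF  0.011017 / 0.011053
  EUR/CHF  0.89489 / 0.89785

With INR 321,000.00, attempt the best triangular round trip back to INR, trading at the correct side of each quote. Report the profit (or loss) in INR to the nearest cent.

Best loop INR → EUR → CHF → INR:
INR 321,000.00 × 0.012532 (sell INR at bid) = EUR 4,022.77
EUR 4,022.77 × 0.89489 (sell EUR at bid) = CHF 3,599.94
CHF 3,599.94 ÷ 0.011053 (buy INR at ask) = INR 325,697.86

Net profit: INR 4,697.86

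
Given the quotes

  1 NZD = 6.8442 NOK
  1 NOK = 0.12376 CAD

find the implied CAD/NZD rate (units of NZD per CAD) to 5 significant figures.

1 CAD ÷ 0.12376 = 8.08016 NOK
8.08016 NOK ÷ 6.8442 = 1.18058 NZD

CAD/NZD = 1.1806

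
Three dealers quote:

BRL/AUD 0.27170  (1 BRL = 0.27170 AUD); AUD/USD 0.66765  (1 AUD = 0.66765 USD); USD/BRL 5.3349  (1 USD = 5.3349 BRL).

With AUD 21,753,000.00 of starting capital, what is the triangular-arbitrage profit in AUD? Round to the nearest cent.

Profit: AUD 724,830.13

Profitable loop is AUD → BRL → USD → AUD:
AUD 21,753,000.00 ÷ 0.27170 = BRL 80,062,569.01
BRL 80,062,569.01 ÷ 5.3349 = USD 15,007,323.29
USD 15,007,323.29 ÷ 0.66765 = AUD 22,477,830.13
Profit = AUD 22,477,830.13 − AUD 21,753,000.00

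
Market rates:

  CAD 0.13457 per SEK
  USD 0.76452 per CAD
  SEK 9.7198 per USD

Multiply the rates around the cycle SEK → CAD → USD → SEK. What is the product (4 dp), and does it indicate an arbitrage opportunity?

Around SEK → CAD → USD → SEK: 1 × 0.13457 × 0.76452 × 9.7198 = 0.999987
Product ≈ 1 (deviation 0.001%, within rounding noise).

1.0000 (no arbitrage)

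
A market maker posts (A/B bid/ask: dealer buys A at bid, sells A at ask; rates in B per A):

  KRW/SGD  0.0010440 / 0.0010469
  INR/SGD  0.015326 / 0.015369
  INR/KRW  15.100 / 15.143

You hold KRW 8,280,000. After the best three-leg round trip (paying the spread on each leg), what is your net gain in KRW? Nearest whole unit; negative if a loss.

Best loop KRW → SGD → INR → KRW:
KRW 8,280,000 × 0.0010440 (sell KRW at bid) = SGD 8,644.32
SGD 8,644.32 ÷ 0.015369 (buy INR at ask) = INR 562,451.69
INR 562,451.69 × 15.100 (sell INR at bid) = KRW 8,493,020

Net profit: KRW 213,020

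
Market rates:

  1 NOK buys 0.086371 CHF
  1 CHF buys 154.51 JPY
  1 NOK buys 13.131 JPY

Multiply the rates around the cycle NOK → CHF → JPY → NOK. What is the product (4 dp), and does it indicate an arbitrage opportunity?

Around NOK → CHF → JPY → NOK: 1 × 0.086371 × 154.51 ÷ 13.131 = 1.016311
Product > 1; profitable direction is NOK → CHF → JPY → NOK.

1.0163 (arbitrage exists)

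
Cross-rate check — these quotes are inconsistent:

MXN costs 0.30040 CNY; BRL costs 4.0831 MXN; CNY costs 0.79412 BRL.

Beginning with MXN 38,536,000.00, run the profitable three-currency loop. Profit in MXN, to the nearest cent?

Profitable loop is MXN → BRL → CNY → MXN:
MXN 38,536,000.00 ÷ 4.0831 = BRL 9,437,927.07
BRL 9,437,927.07 ÷ 0.79412 = CNY 11,884,761.83
CNY 11,884,761.83 ÷ 0.30040 = MXN 39,563,121.94
Profit = MXN 39,563,121.94 − MXN 38,536,000.00

Profit: MXN 1,027,121.94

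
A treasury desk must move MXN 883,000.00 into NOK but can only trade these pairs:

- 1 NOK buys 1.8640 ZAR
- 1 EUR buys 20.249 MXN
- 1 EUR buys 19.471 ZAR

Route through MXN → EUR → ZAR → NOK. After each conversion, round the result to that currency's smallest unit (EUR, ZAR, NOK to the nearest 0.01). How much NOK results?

NOK 455,511.61

MXN 883,000.00 ÷ 20.249 = EUR 43,607.09
EUR 43,607.09 × 19.471 = ZAR 849,073.65
ZAR 849,073.65 ÷ 1.8640 = NOK 455,511.61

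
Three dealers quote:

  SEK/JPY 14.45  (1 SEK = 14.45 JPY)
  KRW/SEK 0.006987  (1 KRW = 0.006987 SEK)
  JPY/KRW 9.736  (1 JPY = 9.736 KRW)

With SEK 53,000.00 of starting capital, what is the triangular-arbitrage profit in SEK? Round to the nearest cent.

Profitable loop is SEK → KRW → JPY → SEK:
SEK 53,000.00 ÷ 0.006987 = KRW 7,585,516
KRW 7,585,516 ÷ 9.736 = JPY 779,120
JPY 779,120 ÷ 14.45 = SEK 53,918.36
Profit = SEK 53,918.36 − SEK 53,000.00

Profit: SEK 918.36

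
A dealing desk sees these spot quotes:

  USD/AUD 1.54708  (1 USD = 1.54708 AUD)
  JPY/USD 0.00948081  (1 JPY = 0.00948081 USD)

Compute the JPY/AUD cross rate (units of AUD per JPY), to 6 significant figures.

JPY/AUD = 0.0146676

1 JPY × 0.00948081 = 0.00948081 USD
0.00948081 USD × 1.54708 = 0.0146676 AUD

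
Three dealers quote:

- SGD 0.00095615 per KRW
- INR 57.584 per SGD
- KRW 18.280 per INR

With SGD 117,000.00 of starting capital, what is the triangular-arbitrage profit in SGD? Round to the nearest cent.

Profit: SGD 757.86

Profitable loop is SGD → INR → KRW → SGD:
SGD 117,000.00 × 57.584 = INR 6,737,328.00
INR 6,737,328.00 × 18.280 = KRW 123,158,356
KRW 123,158,356 × 0.00095615 = SGD 117,757.86
Profit = SGD 117,757.86 − SGD 117,000.00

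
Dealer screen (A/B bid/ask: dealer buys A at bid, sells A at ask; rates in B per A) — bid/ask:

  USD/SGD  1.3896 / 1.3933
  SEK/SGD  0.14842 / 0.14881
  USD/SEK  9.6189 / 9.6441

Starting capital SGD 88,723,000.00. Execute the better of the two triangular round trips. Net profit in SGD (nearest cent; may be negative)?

Net profit: SGD 2,186,531.18

Best loop SGD → USD → SEK → SGD:
SGD 88,723,000.00 ÷ 1.3933 (buy USD at ask) = USD 63,678,317.66
USD 63,678,317.66 × 9.6189 (sell USD at bid) = SEK 612,515,369.77
SEK 612,515,369.77 × 0.14842 (sell SEK at bid) = SGD 90,909,531.18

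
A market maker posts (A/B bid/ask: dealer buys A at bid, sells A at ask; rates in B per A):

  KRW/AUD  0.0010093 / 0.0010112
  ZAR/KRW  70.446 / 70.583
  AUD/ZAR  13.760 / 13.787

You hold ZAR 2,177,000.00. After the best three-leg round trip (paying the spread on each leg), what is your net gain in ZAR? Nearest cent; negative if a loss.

Net profit: ZAR 35,338.00

Best loop ZAR → AUD → KRW → ZAR:
ZAR 2,177,000.00 ÷ 13.787 (buy AUD at ask) = AUD 157,902.37
AUD 157,902.37 ÷ 0.0010112 (buy KRW at ask) = KRW 156,153,453
KRW 156,153,453 ÷ 70.583 (buy ZAR at ask) = ZAR 2,212,338.00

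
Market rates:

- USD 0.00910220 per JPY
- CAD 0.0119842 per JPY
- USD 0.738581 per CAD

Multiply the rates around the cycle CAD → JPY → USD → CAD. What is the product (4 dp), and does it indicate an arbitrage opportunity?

Around CAD → JPY → USD → CAD: 1 ÷ 0.0119842 × 0.00910220 ÷ 0.738581 = 1.028346
Product > 1; profitable direction is CAD → JPY → USD → CAD.

1.0283 (arbitrage exists)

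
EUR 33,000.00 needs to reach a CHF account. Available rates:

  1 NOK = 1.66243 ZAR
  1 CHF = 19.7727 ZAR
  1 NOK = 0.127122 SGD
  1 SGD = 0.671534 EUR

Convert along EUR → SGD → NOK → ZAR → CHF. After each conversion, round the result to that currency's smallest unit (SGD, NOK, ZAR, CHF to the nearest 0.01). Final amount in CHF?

EUR 33,000.00 ÷ 0.671534 = SGD 49,141.22
SGD 49,141.22 ÷ 0.127122 = NOK 386,567.39
NOK 386,567.39 × 1.66243 = ZAR 642,641.23
ZAR 642,641.23 ÷ 19.7727 = CHF 32,501.44

CHF 32,501.44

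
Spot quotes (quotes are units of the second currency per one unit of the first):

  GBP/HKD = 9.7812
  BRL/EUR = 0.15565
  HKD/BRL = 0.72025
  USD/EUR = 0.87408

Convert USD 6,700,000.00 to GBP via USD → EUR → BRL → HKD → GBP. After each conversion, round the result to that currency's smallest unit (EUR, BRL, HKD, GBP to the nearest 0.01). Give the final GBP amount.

USD 6,700,000.00 × 0.87408 = EUR 5,856,336.00
EUR 5,856,336.00 ÷ 0.15565 = BRL 37,625,030.52
BRL 37,625,030.52 ÷ 0.72025 = HKD 52,238,848.34
HKD 52,238,848.34 ÷ 9.7812 = GBP 5,340,740.23

GBP 5,340,740.23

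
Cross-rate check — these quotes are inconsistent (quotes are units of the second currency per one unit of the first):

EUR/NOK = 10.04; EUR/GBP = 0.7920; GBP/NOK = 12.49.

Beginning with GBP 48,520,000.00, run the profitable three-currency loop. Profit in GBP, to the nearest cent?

Profit: GBP 725,537.84

Profitable loop is GBP → EUR → NOK → GBP:
GBP 48,520,000.00 ÷ 0.7920 = EUR 61,262,626.26
EUR 61,262,626.26 × 10.04 = NOK 615,076,767.68
NOK 615,076,767.68 ÷ 12.49 = GBP 49,245,537.84
Profit = GBP 49,245,537.84 − GBP 48,520,000.00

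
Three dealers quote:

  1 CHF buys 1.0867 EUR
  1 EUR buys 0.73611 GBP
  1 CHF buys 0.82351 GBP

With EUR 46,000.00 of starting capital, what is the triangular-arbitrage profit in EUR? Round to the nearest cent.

Profitable loop is EUR → CHF → GBP → EUR:
EUR 46,000.00 ÷ 1.0867 = CHF 42,329.99
CHF 42,329.99 × 0.82351 = GBP 34,859.17
GBP 34,859.17 ÷ 0.73611 = EUR 47,355.93
Profit = EUR 47,355.93 − EUR 46,000.00

Profit: EUR 1,355.93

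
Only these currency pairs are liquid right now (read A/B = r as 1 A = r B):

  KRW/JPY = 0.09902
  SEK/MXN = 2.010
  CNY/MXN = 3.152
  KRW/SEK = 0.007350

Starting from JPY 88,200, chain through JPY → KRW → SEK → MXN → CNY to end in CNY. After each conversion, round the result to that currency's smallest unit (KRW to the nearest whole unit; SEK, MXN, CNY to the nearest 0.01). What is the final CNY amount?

CNY 4,174.87

JPY 88,200 ÷ 0.09902 = KRW 890,729
KRW 890,729 × 0.007350 = SEK 6,546.86
SEK 6,546.86 × 2.010 = MXN 13,159.19
MXN 13,159.19 ÷ 3.152 = CNY 4,174.87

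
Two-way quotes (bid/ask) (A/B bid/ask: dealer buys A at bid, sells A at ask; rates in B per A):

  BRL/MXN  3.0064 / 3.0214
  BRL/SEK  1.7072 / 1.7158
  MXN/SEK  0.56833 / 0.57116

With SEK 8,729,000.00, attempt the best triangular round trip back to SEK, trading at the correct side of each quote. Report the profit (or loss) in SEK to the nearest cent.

Best loop SEK → BRL → MXN → SEK:
SEK 8,729,000.00 ÷ 1.7158 (buy BRL at ask) = BRL 5,087,422.78
BRL 5,087,422.78 × 3.0064 (sell BRL at bid) = MXN 15,294,827.84
MXN 15,294,827.84 × 0.56833 (sell MXN at bid) = SEK 8,692,509.50

Net result: SEK -36,490.50 (no profitable arbitrage after spreads)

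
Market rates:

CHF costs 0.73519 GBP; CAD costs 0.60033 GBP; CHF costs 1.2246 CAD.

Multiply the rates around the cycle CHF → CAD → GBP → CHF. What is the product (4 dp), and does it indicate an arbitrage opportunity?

1.0000 (no arbitrage)

Around CHF → CAD → GBP → CHF: 1 × 1.2246 × 0.60033 ÷ 0.73519 = 0.999965
Product ≈ 1 (deviation 0.004%, within rounding noise).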